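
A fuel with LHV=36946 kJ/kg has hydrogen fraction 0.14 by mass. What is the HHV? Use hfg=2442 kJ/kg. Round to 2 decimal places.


HHV = LHV + hfg * 9 * H
Water addition = 2442 * 9 * 0.14 = 3076.920 kJ/kg
HHV = 36946 + 3076.920 = 40022.92 kJ/kg


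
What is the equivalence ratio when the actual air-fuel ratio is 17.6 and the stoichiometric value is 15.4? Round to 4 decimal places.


phi = AFR_stoich / AFR_actual
phi = 15.4 / 17.6 = 0.8750


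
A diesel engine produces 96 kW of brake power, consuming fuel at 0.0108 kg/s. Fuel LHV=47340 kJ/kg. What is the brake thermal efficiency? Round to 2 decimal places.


eta_BTE = (BP / (mf * LHV)) * 100
Denominator = 0.0108 * 47340 = 511.2720 kW
eta_BTE = (96 / 511.2720) * 100 = 18.78%


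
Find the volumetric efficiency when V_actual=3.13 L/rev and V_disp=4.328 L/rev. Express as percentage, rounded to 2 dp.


eta_v = (V_actual / V_disp) * 100
Ratio = 3.13 / 4.328 = 0.7232
eta_v = 0.7232 * 100 = 72.32%


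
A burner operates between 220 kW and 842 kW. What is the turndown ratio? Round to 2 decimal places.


TDR = Q_max / Q_min
TDR = 842 / 220 = 3.83


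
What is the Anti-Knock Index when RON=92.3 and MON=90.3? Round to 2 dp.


AKI = (RON + MON) / 2
AKI = (92.3 + 90.3) / 2
AKI = 182.6 / 2 = 91.30


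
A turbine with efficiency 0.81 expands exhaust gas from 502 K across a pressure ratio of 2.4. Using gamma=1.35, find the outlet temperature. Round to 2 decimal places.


T_out = T_in * (1 - eta * (1 - PR^(-(gamma-1)/gamma)))
Exponent = -(1.35-1)/1.35 = -0.25925926
PR^exp = 2.4^(-0.25925926) = 0.79694200
Factor = 1 - 0.81*(1 - 0.79694200) = 0.83552302
T_out = 502 * 0.83552302 = 419.43 K


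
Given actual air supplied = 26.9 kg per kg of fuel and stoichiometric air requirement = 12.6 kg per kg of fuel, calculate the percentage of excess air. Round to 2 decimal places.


Excess air = actual - stoichiometric = 26.9 - 12.6 = 14.30 kg/kg fuel
Excess air % = (excess / stoich) * 100 = (14.30 / 12.6) * 100 = 113.49%


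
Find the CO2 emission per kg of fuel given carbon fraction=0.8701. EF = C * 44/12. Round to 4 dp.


EF = C_frac * (M_CO2 / M_C)
EF = 0.8701 * (44/12)
EF = 0.8701 * 3.666667 = 3.1904 kg_CO2/kg_fuel


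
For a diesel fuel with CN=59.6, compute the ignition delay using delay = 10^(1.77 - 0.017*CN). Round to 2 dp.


delay = 10^(1.77 - 0.017*CN)
Exponent = 1.77 - 0.017*59.6 = 0.7568
delay = 10^0.7568 = 5.71 ms


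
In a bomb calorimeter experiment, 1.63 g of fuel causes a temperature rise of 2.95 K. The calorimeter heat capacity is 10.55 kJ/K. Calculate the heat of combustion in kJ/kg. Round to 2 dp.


Hc = C_cal * delta_T / m_fuel
Q_released = 10.55 * 2.95 = 31.1225 kJ
m_fuel = 1.63 g = 1.63/1000 kg = 0.001630 kg
Hc = 31.1225 / 0.001630 = 19093.56 kJ/kg


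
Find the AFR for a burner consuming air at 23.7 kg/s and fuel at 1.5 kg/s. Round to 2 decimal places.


AFR = m_air / m_fuel
AFR = 23.7 / 1.5 = 15.80


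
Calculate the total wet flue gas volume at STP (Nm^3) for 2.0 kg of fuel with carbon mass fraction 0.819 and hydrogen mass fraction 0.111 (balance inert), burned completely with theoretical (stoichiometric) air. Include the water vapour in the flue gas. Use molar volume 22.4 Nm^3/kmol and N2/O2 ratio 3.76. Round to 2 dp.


Per kg fuel: CO2 = (C/12 kmol)*22.4 = (0.819/12)*22.4 = 1.52880 Nm^3
Per kg fuel: H2O = (H/2 kmol)*22.4 = (0.111/2)*22.4 = 1.24320 Nm^3
O2 needed per kg fuel = C/12 + H/4 = 0.819/12 + 0.111/4 = 0.09600000 kmol
Per kg fuel: N2 = O2*3.76*22.4 = 0.09600000*3.76*22.4 = 8.08550 Nm^3
Total per kg = 1.52880 + 1.24320 + 8.08550 = 10.85750 Nm^3
Total = 10.85750 * 2.0 = 21.72 Nm^3


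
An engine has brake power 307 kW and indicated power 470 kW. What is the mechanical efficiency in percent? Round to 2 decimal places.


eta_mech = (BP / IP) * 100
Ratio = 307 / 470 = 0.6532
eta_mech = 0.6532 * 100 = 65.32%


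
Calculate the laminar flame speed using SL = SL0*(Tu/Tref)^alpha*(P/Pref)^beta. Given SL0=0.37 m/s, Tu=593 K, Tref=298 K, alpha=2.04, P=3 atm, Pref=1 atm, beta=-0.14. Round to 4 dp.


SL = SL0 * (Tu/Tref)^alpha * (P/Pref)^beta
T ratio = 593/298 = 1.98993289
(T ratio)^alpha = 1.98993289^2.04 = 4.070337
(P/Pref)^beta = 3^(-0.14) = 0.857439
SL = 0.37 * 4.070337 * 0.857439 = 1.2913 m/s


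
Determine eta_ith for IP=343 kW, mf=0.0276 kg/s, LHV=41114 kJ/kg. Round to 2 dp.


eta_ith = (IP / (mf * LHV)) * 100
Denominator = 0.0276 * 41114 = 1134.7464 kW
eta_ith = (343 / 1134.7464) * 100 = 30.23%


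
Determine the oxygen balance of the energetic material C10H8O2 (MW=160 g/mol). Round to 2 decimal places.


OB = -1600 * (2C + H/2 - O) / MW
Inner = 2*10 + 8/2 - 2 = 22.00
OB = -1600 * 22.00 / 160 = -220.00%


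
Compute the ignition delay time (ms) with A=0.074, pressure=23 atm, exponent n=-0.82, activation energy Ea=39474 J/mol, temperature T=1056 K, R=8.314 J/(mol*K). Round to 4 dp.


tau = A * P^n * exp(Ea/(R*T))
P^n = 23^(-0.82) = 0.07645100
Ea/(R*T) = 39474/(8.314*1056) = 4.496113
exp(Ea/(R*T)) = 89.667896
tau = 0.074 * 0.07645100 * 89.667896 = 0.5073 ms


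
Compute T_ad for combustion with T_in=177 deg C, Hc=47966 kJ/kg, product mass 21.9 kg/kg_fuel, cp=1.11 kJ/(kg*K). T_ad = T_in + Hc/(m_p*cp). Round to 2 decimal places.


T_ad = T_in + Hc / (m_p * cp)
Denominator = 21.9 * 1.11 = 24.3090
Temperature rise = 47966 / 24.3090 = 1973.18 K
T_ad = 177 + 1973.18 = 2150.18 deg C


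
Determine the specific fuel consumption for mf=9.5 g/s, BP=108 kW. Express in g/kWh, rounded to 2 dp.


SFC = (mf / BP) * 3600
Rate = 9.5 / 108 = 0.087963 g/(s*kW)
SFC = 0.087963 * 3600 = 316.67 g/kWh


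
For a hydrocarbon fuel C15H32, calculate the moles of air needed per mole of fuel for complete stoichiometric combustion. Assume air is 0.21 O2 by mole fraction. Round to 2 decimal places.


Balanced combustion: C15H32 + 23 O2 -> 15 CO2 + 16 H2O
O2 needed = C + H/4 = 15 + 32/4 = 23.00 moles
Air moles = O2 / 0.21 = 23.00 / 0.21 = 109.52 moles air


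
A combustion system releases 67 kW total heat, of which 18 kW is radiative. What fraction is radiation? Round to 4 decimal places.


f_rad = Q_rad / Q_total
f_rad = 18 / 67 = 0.2687


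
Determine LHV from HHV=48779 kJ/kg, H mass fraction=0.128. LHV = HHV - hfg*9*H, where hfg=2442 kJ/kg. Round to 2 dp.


LHV = HHV - hfg * 9 * H
Water correction = 2442 * 9 * 0.128 = 2813.184 kJ/kg
LHV = 48779 - 2813.184 = 45965.82 kJ/kg


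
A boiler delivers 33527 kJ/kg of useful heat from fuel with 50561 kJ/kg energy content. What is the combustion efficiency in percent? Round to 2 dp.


Efficiency = (Q_useful / Q_fuel) * 100
Efficiency = (33527 / 50561) * 100
Efficiency = 0.6631 * 100 = 66.31%


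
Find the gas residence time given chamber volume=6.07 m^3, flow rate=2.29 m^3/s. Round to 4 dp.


tau = V / Q_flow
tau = 6.07 / 2.29 = 2.6507 s


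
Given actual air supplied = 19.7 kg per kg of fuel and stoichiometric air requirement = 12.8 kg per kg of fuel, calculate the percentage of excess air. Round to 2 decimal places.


Excess air = actual - stoichiometric = 19.7 - 12.8 = 6.90 kg/kg fuel
Excess air % = (excess / stoich) * 100 = (6.90 / 12.8) * 100 = 53.91%


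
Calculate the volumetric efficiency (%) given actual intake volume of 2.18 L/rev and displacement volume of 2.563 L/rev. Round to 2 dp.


eta_v = (V_actual / V_disp) * 100
Ratio = 2.18 / 2.563 = 0.8506
eta_v = 0.8506 * 100 = 85.06%


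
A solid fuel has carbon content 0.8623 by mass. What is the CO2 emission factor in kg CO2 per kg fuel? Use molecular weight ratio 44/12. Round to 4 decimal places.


EF = C_frac * (M_CO2 / M_C)
EF = 0.8623 * (44/12)
EF = 0.8623 * 3.666667 = 3.1618 kg_CO2/kg_fuel


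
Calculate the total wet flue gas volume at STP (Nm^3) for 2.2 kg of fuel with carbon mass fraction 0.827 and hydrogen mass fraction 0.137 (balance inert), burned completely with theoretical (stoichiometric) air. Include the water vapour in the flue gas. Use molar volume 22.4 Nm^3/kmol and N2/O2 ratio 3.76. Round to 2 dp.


Per kg fuel: CO2 = (C/12 kmol)*22.4 = (0.827/12)*22.4 = 1.54373 Nm^3
Per kg fuel: H2O = (H/2 kmol)*22.4 = (0.137/2)*22.4 = 1.53440 Nm^3
O2 needed per kg fuel = C/12 + H/4 = 0.827/12 + 0.137/4 = 0.10316667 kmol
Per kg fuel: N2 = O2*3.76*22.4 = 0.10316667*3.76*22.4 = 8.68911 Nm^3
Total per kg = 1.54373 + 1.53440 + 8.68911 = 11.76724 Nm^3
Total = 11.76724 * 2.2 = 25.89 Nm^3


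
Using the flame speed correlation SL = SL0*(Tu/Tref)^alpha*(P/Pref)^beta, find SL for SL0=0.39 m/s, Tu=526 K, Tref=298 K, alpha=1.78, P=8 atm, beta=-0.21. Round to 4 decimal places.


SL = SL0 * (Tu/Tref)^alpha * (P/Pref)^beta
T ratio = 526/298 = 1.76510067
(T ratio)^alpha = 1.76510067^1.78 = 2.749474
(P/Pref)^beta = 8^(-0.21) = 0.646176
SL = 0.39 * 2.749474 * 0.646176 = 0.6929 m/s


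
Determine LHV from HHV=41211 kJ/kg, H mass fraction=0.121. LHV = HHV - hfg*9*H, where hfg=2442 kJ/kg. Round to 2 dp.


LHV = HHV - hfg * 9 * H
Water correction = 2442 * 9 * 0.121 = 2659.338 kJ/kg
LHV = 41211 - 2659.338 = 38551.66 kJ/kg


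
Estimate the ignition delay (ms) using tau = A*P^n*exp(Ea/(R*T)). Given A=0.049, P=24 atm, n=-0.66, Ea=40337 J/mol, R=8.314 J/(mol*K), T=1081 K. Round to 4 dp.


tau = A * P^n * exp(Ea/(R*T))
P^n = 24^(-0.66) = 0.12276105
Ea/(R*T) = 40337/(8.314*1081) = 4.488155
exp(Ea/(R*T)) = 88.957200
tau = 0.049 * 0.12276105 * 88.957200 = 0.5351 ms


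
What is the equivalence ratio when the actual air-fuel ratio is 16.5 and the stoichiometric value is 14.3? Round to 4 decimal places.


phi = AFR_stoich / AFR_actual
phi = 14.3 / 16.5 = 0.8667


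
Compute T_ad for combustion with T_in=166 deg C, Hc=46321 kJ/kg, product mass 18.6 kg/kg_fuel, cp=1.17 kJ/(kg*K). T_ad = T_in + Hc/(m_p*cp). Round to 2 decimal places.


T_ad = T_in + Hc / (m_p * cp)
Denominator = 18.6 * 1.17 = 21.7620
Temperature rise = 46321 / 21.7620 = 2128.53 K
T_ad = 166 + 2128.53 = 2294.53 deg C


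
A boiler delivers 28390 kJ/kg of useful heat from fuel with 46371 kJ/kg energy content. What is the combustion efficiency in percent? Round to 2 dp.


Efficiency = (Q_useful / Q_fuel) * 100
Efficiency = (28390 / 46371) * 100
Efficiency = 0.6122 * 100 = 61.22%


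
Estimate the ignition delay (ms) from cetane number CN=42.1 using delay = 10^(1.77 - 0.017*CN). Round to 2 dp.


delay = 10^(1.77 - 0.017*CN)
Exponent = 1.77 - 0.017*42.1 = 1.0543
delay = 10^1.0543 = 11.33 ms


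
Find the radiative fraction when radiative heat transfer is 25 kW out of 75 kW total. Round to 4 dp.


f_rad = Q_rad / Q_total
f_rad = 25 / 75 = 0.3333


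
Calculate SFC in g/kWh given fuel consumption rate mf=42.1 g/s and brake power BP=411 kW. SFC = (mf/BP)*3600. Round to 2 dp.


SFC = (mf / BP) * 3600
Rate = 42.1 / 411 = 0.102433 g/(s*kW)
SFC = 0.102433 * 3600 = 368.76 g/kWh


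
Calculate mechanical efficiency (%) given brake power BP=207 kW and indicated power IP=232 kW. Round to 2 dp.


eta_mech = (BP / IP) * 100
Ratio = 207 / 232 = 0.8922
eta_mech = 0.8922 * 100 = 89.22%


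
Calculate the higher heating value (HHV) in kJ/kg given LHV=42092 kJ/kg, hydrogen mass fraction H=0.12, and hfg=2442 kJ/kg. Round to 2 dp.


HHV = LHV + hfg * 9 * H
Water addition = 2442 * 9 * 0.12 = 2637.360 kJ/kg
HHV = 42092 + 2637.360 = 44729.36 kJ/kg


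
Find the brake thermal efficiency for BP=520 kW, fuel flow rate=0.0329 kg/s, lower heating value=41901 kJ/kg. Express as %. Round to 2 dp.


eta_BTE = (BP / (mf * LHV)) * 100
Denominator = 0.0329 * 41901 = 1378.5429 kW
eta_BTE = (520 / 1378.5429) * 100 = 37.72%


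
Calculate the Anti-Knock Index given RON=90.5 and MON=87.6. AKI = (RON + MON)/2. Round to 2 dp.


AKI = (RON + MON) / 2
AKI = (90.5 + 87.6) / 2
AKI = 178.1 / 2 = 89.05


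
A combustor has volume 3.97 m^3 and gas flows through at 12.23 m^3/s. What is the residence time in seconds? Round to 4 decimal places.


tau = V / Q_flow
tau = 3.97 / 12.23 = 0.3246 s


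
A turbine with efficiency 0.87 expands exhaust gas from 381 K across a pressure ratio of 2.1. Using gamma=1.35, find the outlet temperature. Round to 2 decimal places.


T_out = T_in * (1 - eta * (1 - PR^(-(gamma-1)/gamma)))
Exponent = -(1.35-1)/1.35 = -0.25925926
PR^exp = 2.1^(-0.25925926) = 0.82501466
Factor = 1 - 0.87*(1 - 0.82501466) = 0.84776275
T_out = 381 * 0.84776275 = 323.00 K


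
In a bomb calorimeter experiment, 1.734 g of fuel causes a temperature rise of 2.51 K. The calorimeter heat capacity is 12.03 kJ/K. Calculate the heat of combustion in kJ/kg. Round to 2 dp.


Hc = C_cal * delta_T / m_fuel
Q_released = 12.03 * 2.51 = 30.1953 kJ
m_fuel = 1.734 g = 1.734/1000 kg = 0.001734 kg
Hc = 30.1953 / 0.001734 = 17413.67 kJ/kg


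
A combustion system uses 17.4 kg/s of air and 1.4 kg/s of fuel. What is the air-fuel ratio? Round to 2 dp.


AFR = m_air / m_fuel
AFR = 17.4 / 1.4 = 12.43


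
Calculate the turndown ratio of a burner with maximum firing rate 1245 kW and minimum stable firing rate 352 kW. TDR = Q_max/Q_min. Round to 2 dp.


TDR = Q_max / Q_min
TDR = 1245 / 352 = 3.54


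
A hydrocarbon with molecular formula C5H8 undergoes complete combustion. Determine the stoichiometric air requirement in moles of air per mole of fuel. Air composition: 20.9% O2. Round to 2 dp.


Balanced combustion: C5H8 + 7 O2 -> 5 CO2 + 4 H2O
O2 needed = C + H/4 = 5 + 8/4 = 7.00 moles
Air moles = O2 / 0.209 = 7.00 / 0.209 = 33.49 moles air


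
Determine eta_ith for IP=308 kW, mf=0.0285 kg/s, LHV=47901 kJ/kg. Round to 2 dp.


eta_ith = (IP / (mf * LHV)) * 100
Denominator = 0.0285 * 47901 = 1365.1785 kW
eta_ith = (308 / 1365.1785) * 100 = 22.56%


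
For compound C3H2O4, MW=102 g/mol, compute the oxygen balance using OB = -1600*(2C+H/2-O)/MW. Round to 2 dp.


OB = -1600 * (2C + H/2 - O) / MW
Inner = 2*3 + 2/2 - 4 = 3.00
OB = -1600 * 3.00 / 102 = -47.06%


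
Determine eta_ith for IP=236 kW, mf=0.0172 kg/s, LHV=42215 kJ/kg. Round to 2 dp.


eta_ith = (IP / (mf * LHV)) * 100
Denominator = 0.0172 * 42215 = 726.0980 kW
eta_ith = (236 / 726.0980) * 100 = 32.50%


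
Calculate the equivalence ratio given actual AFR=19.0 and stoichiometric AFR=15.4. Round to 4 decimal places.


phi = AFR_stoich / AFR_actual
phi = 15.4 / 19.0 = 0.8105


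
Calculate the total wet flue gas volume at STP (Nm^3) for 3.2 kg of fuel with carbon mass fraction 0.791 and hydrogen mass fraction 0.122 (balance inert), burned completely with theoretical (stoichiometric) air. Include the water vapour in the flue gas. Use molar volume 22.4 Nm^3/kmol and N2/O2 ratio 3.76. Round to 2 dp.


Per kg fuel: CO2 = (C/12 kmol)*22.4 = (0.791/12)*22.4 = 1.47653 Nm^3
Per kg fuel: H2O = (H/2 kmol)*22.4 = (0.122/2)*22.4 = 1.36640 Nm^3
O2 needed per kg fuel = C/12 + H/4 = 0.791/12 + 0.122/4 = 0.09641667 kmol
Per kg fuel: N2 = O2*3.76*22.4 = 0.09641667*3.76*22.4 = 8.12060 Nm^3
Total per kg = 1.47653 + 1.36640 + 8.12060 = 10.96353 Nm^3
Total = 10.96353 * 3.2 = 35.08 Nm^3


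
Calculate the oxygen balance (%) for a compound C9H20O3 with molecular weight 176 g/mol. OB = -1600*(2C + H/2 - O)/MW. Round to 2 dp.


OB = -1600 * (2C + H/2 - O) / MW
Inner = 2*9 + 20/2 - 3 = 25.00
OB = -1600 * 25.00 / 176 = -227.27%


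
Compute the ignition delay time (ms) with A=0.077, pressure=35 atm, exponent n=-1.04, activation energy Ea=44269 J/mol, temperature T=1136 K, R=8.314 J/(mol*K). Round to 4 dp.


tau = A * P^n * exp(Ea/(R*T))
P^n = 35^(-1.04) = 0.02478388
Ea/(R*T) = 44269/(8.314*1136) = 4.687177
exp(Ea/(R*T)) = 108.546328
tau = 0.077 * 0.02478388 * 108.546328 = 0.2071 ms


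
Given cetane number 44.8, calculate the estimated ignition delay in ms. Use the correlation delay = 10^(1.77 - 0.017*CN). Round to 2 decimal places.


delay = 10^(1.77 - 0.017*CN)
Exponent = 1.77 - 0.017*44.8 = 1.0084
delay = 10^1.0084 = 10.20 ms


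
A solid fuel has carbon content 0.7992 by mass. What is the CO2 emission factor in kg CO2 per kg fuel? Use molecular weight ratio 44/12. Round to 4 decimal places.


EF = C_frac * (M_CO2 / M_C)
EF = 0.7992 * (44/12)
EF = 0.7992 * 3.666667 = 2.9304 kg_CO2/kg_fuel


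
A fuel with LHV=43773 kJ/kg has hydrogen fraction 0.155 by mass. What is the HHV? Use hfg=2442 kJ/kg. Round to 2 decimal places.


HHV = LHV + hfg * 9 * H
Water addition = 2442 * 9 * 0.155 = 3406.590 kJ/kg
HHV = 43773 + 3406.590 = 47179.59 kJ/kg


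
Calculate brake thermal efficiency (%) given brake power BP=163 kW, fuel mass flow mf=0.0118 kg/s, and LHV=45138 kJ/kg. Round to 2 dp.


eta_BTE = (BP / (mf * LHV)) * 100
Denominator = 0.0118 * 45138 = 532.6284 kW
eta_BTE = (163 / 532.6284) * 100 = 30.60%


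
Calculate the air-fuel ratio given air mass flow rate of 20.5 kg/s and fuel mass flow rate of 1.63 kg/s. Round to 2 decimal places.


AFR = m_air / m_fuel
AFR = 20.5 / 1.63 = 12.58


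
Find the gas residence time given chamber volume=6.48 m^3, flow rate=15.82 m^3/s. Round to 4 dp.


tau = V / Q_flow
tau = 6.48 / 15.82 = 0.4096 s


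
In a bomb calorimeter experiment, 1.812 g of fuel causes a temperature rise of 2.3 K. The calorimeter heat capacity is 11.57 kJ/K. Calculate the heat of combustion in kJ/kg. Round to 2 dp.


Hc = C_cal * delta_T / m_fuel
Q_released = 11.57 * 2.3 = 26.6110 kJ
m_fuel = 1.812 g = 1.812/1000 kg = 0.001812 kg
Hc = 26.6110 / 0.001812 = 14685.98 kJ/kg


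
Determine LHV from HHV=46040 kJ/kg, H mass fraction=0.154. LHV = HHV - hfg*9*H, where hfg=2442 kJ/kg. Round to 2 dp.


LHV = HHV - hfg * 9 * H
Water correction = 2442 * 9 * 0.154 = 3384.612 kJ/kg
LHV = 46040 - 3384.612 = 42655.39 kJ/kg


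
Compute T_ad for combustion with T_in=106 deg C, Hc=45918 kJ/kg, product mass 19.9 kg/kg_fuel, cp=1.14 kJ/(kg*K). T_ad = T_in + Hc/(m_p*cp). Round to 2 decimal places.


T_ad = T_in + Hc / (m_p * cp)
Denominator = 19.9 * 1.14 = 22.6860
Temperature rise = 45918 / 22.6860 = 2024.07 K
T_ad = 106 + 2024.07 = 2130.07 deg C


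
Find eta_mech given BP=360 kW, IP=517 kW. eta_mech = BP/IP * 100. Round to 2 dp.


eta_mech = (BP / IP) * 100
Ratio = 360 / 517 = 0.6963
eta_mech = 0.6963 * 100 = 69.63%


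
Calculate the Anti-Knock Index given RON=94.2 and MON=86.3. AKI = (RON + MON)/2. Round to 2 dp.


AKI = (RON + MON) / 2
AKI = (94.2 + 86.3) / 2
AKI = 180.5 / 2 = 90.25


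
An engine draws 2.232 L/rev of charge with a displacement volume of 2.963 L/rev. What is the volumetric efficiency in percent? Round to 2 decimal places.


eta_v = (V_actual / V_disp) * 100
Ratio = 2.232 / 2.963 = 0.7533
eta_v = 0.7533 * 100 = 75.33%


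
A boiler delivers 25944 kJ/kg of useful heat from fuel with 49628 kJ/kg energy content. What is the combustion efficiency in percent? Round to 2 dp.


Efficiency = (Q_useful / Q_fuel) * 100
Efficiency = (25944 / 49628) * 100
Efficiency = 0.5228 * 100 = 52.28%


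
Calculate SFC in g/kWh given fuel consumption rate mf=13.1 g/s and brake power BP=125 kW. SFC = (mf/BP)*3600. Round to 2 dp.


SFC = (mf / BP) * 3600
Rate = 13.1 / 125 = 0.104800 g/(s*kW)
SFC = 0.104800 * 3600 = 377.28 g/kWh


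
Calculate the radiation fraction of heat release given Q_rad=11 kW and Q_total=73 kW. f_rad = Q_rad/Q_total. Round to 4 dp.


f_rad = Q_rad / Q_total
f_rad = 11 / 73 = 0.1507


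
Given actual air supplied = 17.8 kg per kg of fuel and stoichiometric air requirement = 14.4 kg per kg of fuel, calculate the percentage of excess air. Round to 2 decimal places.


Excess air = actual - stoichiometric = 17.8 - 14.4 = 3.40 kg/kg fuel
Excess air % = (excess / stoich) * 100 = (3.40 / 14.4) * 100 = 23.61%


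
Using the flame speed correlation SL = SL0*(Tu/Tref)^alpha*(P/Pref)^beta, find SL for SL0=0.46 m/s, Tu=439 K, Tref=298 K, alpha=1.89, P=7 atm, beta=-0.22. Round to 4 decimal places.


SL = SL0 * (Tu/Tref)^alpha * (P/Pref)^beta
T ratio = 439/298 = 1.47315436
(T ratio)^alpha = 1.47315436^1.89 = 2.079645
(P/Pref)^beta = 7^(-0.22) = 0.651746
SL = 0.46 * 2.079645 * 0.651746 = 0.6235 m/s


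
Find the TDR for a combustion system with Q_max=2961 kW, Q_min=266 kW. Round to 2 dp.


TDR = Q_max / Q_min
TDR = 2961 / 266 = 11.13


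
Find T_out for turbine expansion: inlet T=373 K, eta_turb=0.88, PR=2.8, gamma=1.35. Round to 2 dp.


T_out = T_in * (1 - eta * (1 - PR^(-(gamma-1)/gamma)))
Exponent = -(1.35-1)/1.35 = -0.25925926
PR^exp = 2.8^(-0.25925926) = 0.76572026
Factor = 1 - 0.88*(1 - 0.76572026) = 0.79383383
T_out = 373 * 0.79383383 = 296.10 K


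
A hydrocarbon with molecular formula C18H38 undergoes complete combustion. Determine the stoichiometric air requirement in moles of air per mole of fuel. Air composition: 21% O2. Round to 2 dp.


Balanced combustion: C18H38 + 27.5 O2 -> 18 CO2 + 19 H2O
O2 needed = C + H/4 = 18 + 38/4 = 27.50 moles
Air moles = O2 / 0.21 = 27.50 / 0.21 = 130.95 moles air


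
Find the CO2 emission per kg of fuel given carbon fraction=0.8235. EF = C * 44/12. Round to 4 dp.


EF = C_frac * (M_CO2 / M_C)
EF = 0.8235 * (44/12)
EF = 0.8235 * 3.666667 = 3.0195 kg_CO2/kg_fuel


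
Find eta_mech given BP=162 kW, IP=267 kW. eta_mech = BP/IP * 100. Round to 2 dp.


eta_mech = (BP / IP) * 100
Ratio = 162 / 267 = 0.6067
eta_mech = 0.6067 * 100 = 60.67%


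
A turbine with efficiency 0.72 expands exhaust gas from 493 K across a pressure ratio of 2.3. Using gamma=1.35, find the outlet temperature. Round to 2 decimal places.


T_out = T_in * (1 - eta * (1 - PR^(-(gamma-1)/gamma)))
Exponent = -(1.35-1)/1.35 = -0.25925926
PR^exp = 2.3^(-0.25925926) = 0.80578413
Factor = 1 - 0.72*(1 - 0.80578413) = 0.86016457
T_out = 493 * 0.86016457 = 424.06 K


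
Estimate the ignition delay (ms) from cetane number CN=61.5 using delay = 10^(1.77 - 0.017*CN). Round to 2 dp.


delay = 10^(1.77 - 0.017*CN)
Exponent = 1.77 - 0.017*61.5 = 0.7245
delay = 10^0.7245 = 5.30 ms


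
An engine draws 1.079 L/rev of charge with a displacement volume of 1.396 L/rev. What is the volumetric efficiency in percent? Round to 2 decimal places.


eta_v = (V_actual / V_disp) * 100
Ratio = 1.079 / 1.396 = 0.7729
eta_v = 0.7729 * 100 = 77.29%


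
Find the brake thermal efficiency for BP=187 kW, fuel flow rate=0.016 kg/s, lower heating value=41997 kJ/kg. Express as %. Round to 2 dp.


eta_BTE = (BP / (mf * LHV)) * 100
Denominator = 0.016 * 41997 = 671.9520 kW
eta_BTE = (187 / 671.9520) * 100 = 27.83%


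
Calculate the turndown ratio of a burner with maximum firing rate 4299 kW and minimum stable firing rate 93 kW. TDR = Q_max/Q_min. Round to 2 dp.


TDR = Q_max / Q_min
TDR = 4299 / 93 = 46.23


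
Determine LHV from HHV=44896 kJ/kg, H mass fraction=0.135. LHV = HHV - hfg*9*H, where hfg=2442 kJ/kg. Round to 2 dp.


LHV = HHV - hfg * 9 * H
Water correction = 2442 * 9 * 0.135 = 2967.030 kJ/kg
LHV = 44896 - 2967.030 = 41928.97 kJ/kg


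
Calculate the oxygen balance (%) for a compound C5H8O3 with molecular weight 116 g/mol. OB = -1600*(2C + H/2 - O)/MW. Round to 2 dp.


OB = -1600 * (2C + H/2 - O) / MW
Inner = 2*5 + 8/2 - 3 = 11.00
OB = -1600 * 11.00 / 116 = -151.72%


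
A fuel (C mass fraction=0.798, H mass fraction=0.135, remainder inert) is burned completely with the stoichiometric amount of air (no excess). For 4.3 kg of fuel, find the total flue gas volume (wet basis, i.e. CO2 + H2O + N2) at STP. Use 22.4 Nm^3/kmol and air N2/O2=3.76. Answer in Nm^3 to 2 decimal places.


Per kg fuel: CO2 = (C/12 kmol)*22.4 = (0.798/12)*22.4 = 1.48960 Nm^3
Per kg fuel: H2O = (H/2 kmol)*22.4 = (0.135/2)*22.4 = 1.51200 Nm^3
O2 needed per kg fuel = C/12 + H/4 = 0.798/12 + 0.135/4 = 0.10025000 kmol
Per kg fuel: N2 = O2*3.76*22.4 = 0.10025000*3.76*22.4 = 8.44346 Nm^3
Total per kg = 1.48960 + 1.51200 + 8.44346 = 11.44506 Nm^3
Total = 11.44506 * 4.3 = 49.21 Nm^3


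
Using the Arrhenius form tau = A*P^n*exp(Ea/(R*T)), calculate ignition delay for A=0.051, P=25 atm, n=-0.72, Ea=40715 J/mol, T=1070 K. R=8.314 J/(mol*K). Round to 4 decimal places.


tau = A * P^n * exp(Ea/(R*T))
P^n = 25^(-0.72) = 0.09851065
Ea/(R*T) = 40715/(8.314*1070) = 4.576786
exp(Ea/(R*T)) = 97.201522
tau = 0.051 * 0.09851065 * 97.201522 = 0.4883 ms


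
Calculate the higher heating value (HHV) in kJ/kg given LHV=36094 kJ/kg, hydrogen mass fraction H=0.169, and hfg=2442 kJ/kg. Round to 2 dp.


HHV = LHV + hfg * 9 * H
Water addition = 2442 * 9 * 0.169 = 3714.282 kJ/kg
HHV = 36094 + 3714.282 = 39808.28 kJ/kg


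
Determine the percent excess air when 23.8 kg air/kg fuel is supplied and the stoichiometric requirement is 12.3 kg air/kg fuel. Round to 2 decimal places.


Excess air = actual - stoichiometric = 23.8 - 12.3 = 11.50 kg/kg fuel
Excess air % = (excess / stoich) * 100 = (11.50 / 12.3) * 100 = 93.50%


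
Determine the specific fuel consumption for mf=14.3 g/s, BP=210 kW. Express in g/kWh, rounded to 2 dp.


SFC = (mf / BP) * 3600
Rate = 14.3 / 210 = 0.068095 g/(s*kW)
SFC = 0.068095 * 3600 = 245.14 g/kWh


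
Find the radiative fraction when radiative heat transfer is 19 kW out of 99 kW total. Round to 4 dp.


f_rad = Q_rad / Q_total
f_rad = 19 / 99 = 0.1919


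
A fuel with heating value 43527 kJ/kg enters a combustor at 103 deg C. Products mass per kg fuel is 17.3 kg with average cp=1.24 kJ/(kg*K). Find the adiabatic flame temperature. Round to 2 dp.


T_ad = T_in + Hc / (m_p * cp)
Denominator = 17.3 * 1.24 = 21.4520
Temperature rise = 43527 / 21.4520 = 2029.04 K
T_ad = 103 + 2029.04 = 2132.04 deg C


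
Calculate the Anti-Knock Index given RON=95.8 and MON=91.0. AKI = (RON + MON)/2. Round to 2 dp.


AKI = (RON + MON) / 2
AKI = (95.8 + 91.0) / 2
AKI = 186.8 / 2 = 93.40


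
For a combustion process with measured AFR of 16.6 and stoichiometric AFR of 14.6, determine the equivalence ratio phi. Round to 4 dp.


phi = AFR_stoich / AFR_actual
phi = 14.6 / 16.6 = 0.8795


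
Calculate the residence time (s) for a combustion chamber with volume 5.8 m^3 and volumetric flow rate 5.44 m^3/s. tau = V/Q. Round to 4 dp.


tau = V / Q_flow
tau = 5.8 / 5.44 = 1.0662 s


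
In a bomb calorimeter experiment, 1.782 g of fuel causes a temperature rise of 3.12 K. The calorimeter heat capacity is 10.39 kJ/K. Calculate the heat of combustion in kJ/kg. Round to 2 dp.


Hc = C_cal * delta_T / m_fuel
Q_released = 10.39 * 3.12 = 32.4168 kJ
m_fuel = 1.782 g = 1.782/1000 kg = 0.001782 kg
Hc = 32.4168 / 0.001782 = 18191.25 kJ/kg


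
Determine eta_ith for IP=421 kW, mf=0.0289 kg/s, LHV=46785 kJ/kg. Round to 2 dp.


eta_ith = (IP / (mf * LHV)) * 100
Denominator = 0.0289 * 46785 = 1352.0865 kW
eta_ith = (421 / 1352.0865) * 100 = 31.14%


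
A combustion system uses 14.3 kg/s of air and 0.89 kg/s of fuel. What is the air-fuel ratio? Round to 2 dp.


AFR = m_air / m_fuel
AFR = 14.3 / 0.89 = 16.07


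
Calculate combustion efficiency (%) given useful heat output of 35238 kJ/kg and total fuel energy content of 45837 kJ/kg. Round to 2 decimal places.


Efficiency = (Q_useful / Q_fuel) * 100
Efficiency = (35238 / 45837) * 100
Efficiency = 0.7688 * 100 = 76.88%


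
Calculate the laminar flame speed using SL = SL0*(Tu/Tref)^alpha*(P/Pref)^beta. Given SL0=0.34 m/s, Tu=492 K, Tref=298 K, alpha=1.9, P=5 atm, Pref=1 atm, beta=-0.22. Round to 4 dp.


SL = SL0 * (Tu/Tref)^alpha * (P/Pref)^beta
T ratio = 492/298 = 1.65100671
(T ratio)^alpha = 1.65100671^1.9 = 2.592524
(P/Pref)^beta = 5^(-0.22) = 0.701821
SL = 0.34 * 2.592524 * 0.701821 = 0.6186 m/s


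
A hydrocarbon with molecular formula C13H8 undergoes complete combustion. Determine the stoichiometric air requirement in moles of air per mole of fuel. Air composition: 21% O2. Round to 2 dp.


Balanced combustion: C13H8 + 15 O2 -> 13 CO2 + 4 H2O
O2 needed = C + H/4 = 13 + 8/4 = 15.00 moles
Air moles = O2 / 0.21 = 15.00 / 0.21 = 71.43 moles air


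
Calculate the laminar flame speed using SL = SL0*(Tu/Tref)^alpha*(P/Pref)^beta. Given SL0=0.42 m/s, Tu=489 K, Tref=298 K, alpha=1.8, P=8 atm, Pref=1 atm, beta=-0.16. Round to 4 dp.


SL = SL0 * (Tu/Tref)^alpha * (P/Pref)^beta
T ratio = 489/298 = 1.64093960
(T ratio)^alpha = 1.64093960^1.8 = 2.438747
(P/Pref)^beta = 8^(-0.16) = 0.716978
SL = 0.42 * 2.438747 * 0.716978 = 0.7344 m/s


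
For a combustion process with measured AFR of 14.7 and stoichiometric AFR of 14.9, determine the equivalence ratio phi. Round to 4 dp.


phi = AFR_stoich / AFR_actual
phi = 14.9 / 14.7 = 1.0136


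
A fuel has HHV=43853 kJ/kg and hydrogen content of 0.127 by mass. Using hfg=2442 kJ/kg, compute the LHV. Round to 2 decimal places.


LHV = HHV - hfg * 9 * H
Water correction = 2442 * 9 * 0.127 = 2791.206 kJ/kg
LHV = 43853 - 2791.206 = 41061.79 kJ/kg


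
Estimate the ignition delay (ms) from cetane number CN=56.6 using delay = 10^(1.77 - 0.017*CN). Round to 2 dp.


delay = 10^(1.77 - 0.017*CN)
Exponent = 1.77 - 0.017*56.6 = 0.8078
delay = 10^0.8078 = 6.42 ms


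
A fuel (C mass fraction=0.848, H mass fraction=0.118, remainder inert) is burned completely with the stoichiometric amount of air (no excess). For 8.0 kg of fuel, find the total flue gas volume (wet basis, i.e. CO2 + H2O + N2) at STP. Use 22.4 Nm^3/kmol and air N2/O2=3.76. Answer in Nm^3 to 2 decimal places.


Per kg fuel: CO2 = (C/12 kmol)*22.4 = (0.848/12)*22.4 = 1.58293 Nm^3
Per kg fuel: H2O = (H/2 kmol)*22.4 = (0.118/2)*22.4 = 1.32160 Nm^3
O2 needed per kg fuel = C/12 + H/4 = 0.848/12 + 0.118/4 = 0.10016667 kmol
Per kg fuel: N2 = O2*3.76*22.4 = 0.10016667*3.76*22.4 = 8.43644 Nm^3
Total per kg = 1.58293 + 1.32160 + 8.43644 = 11.34097 Nm^3
Total = 11.34097 * 8.0 = 90.73 Nm^3


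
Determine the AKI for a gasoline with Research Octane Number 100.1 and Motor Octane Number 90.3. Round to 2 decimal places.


AKI = (RON + MON) / 2
AKI = (100.1 + 90.3) / 2
AKI = 190.4 / 2 = 95.20


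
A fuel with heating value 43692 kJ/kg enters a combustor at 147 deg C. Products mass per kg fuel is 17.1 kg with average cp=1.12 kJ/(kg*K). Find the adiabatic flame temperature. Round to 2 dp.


T_ad = T_in + Hc / (m_p * cp)
Denominator = 17.1 * 1.12 = 19.1520
Temperature rise = 43692 / 19.1520 = 2281.33 K
T_ad = 147 + 2281.33 = 2428.33 deg C


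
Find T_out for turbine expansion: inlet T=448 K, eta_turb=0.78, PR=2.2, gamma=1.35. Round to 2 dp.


T_out = T_in * (1 - eta * (1 - PR^(-(gamma-1)/gamma)))
Exponent = -(1.35-1)/1.35 = -0.25925926
PR^exp = 2.2^(-0.25925926) = 0.81512413
Factor = 1 - 0.78*(1 - 0.81512413) = 0.85579682
T_out = 448 * 0.85579682 = 383.40 K


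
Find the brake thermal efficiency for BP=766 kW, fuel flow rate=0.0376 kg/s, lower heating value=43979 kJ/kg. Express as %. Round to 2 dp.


eta_BTE = (BP / (mf * LHV)) * 100
Denominator = 0.0376 * 43979 = 1653.6104 kW
eta_BTE = (766 / 1653.6104) * 100 = 46.32%


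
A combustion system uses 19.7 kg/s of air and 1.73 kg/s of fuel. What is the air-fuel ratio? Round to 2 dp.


AFR = m_air / m_fuel
AFR = 19.7 / 1.73 = 11.39


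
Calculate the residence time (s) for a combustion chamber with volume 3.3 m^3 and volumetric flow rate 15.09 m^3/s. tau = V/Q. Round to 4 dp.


tau = V / Q_flow
tau = 3.3 / 15.09 = 0.2187 s


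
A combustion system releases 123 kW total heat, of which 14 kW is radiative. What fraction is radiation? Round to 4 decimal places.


f_rad = Q_rad / Q_total
f_rad = 14 / 123 = 0.1138


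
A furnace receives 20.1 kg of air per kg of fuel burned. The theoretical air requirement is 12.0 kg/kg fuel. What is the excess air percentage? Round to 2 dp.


Excess air = actual - stoichiometric = 20.1 - 12.0 = 8.10 kg/kg fuel
Excess air % = (excess / stoich) * 100 = (8.10 / 12.0) * 100 = 67.50%


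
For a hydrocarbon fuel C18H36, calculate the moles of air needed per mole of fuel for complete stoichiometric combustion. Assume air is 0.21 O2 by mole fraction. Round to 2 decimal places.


Balanced combustion: C18H36 + 27 O2 -> 18 CO2 + 18 H2O
O2 needed = C + H/4 = 18 + 36/4 = 27.00 moles
Air moles = O2 / 0.21 = 27.00 / 0.21 = 128.57 moles air


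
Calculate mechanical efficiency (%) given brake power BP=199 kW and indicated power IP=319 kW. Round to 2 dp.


eta_mech = (BP / IP) * 100
Ratio = 199 / 319 = 0.6238
eta_mech = 0.6238 * 100 = 62.38%


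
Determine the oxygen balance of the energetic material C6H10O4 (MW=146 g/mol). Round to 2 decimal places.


OB = -1600 * (2C + H/2 - O) / MW
Inner = 2*6 + 10/2 - 4 = 13.00
OB = -1600 * 13.00 / 146 = -142.47%


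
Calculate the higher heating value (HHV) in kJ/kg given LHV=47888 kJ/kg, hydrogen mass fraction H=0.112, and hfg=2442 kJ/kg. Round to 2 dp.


HHV = LHV + hfg * 9 * H
Water addition = 2442 * 9 * 0.112 = 2461.536 kJ/kg
HHV = 47888 + 2461.536 = 50349.54 kJ/kg


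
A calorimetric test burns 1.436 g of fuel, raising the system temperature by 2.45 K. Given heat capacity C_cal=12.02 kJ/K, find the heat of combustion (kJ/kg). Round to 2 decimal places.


Hc = C_cal * delta_T / m_fuel
Q_released = 12.02 * 2.45 = 29.4490 kJ
m_fuel = 1.436 g = 1.436/1000 kg = 0.001436 kg
Hc = 29.4490 / 0.001436 = 20507.66 kJ/kg


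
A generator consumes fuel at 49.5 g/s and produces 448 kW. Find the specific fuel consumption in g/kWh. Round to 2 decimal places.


SFC = (mf / BP) * 3600
Rate = 49.5 / 448 = 0.110491 g/(s*kW)
SFC = 0.110491 * 3600 = 397.77 g/kWh


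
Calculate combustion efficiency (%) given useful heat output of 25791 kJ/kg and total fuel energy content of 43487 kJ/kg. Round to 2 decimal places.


Efficiency = (Q_useful / Q_fuel) * 100
Efficiency = (25791 / 43487) * 100
Efficiency = 0.5931 * 100 = 59.31%


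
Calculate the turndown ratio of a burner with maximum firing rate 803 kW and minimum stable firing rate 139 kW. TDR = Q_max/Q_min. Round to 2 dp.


TDR = Q_max / Q_min
TDR = 803 / 139 = 5.78


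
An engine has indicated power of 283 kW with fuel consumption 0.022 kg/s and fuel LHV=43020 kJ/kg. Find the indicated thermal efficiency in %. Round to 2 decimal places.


eta_ith = (IP / (mf * LHV)) * 100
Denominator = 0.022 * 43020 = 946.4400 kW
eta_ith = (283 / 946.4400) * 100 = 29.90%


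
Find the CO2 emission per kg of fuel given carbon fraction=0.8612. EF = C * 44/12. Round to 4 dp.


EF = C_frac * (M_CO2 / M_C)
EF = 0.8612 * (44/12)
EF = 0.8612 * 3.666667 = 3.1577 kg_CO2/kg_fuel


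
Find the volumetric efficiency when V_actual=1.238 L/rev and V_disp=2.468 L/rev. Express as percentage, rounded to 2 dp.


eta_v = (V_actual / V_disp) * 100
Ratio = 1.238 / 2.468 = 0.5016
eta_v = 0.5016 * 100 = 50.16%


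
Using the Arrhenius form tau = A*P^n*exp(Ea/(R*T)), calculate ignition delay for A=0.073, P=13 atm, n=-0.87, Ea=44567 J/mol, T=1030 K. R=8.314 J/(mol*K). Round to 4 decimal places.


tau = A * P^n * exp(Ea/(R*T))
P^n = 13^(-0.87) = 0.10736662
Ea/(R*T) = 44567/(8.314*1030) = 5.204346
exp(Ea/(R*T)) = 182.061752
tau = 0.073 * 0.10736662 * 182.061752 = 1.4270 ms


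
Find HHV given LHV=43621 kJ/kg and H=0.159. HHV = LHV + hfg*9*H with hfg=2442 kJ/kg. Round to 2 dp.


HHV = LHV + hfg * 9 * H
Water addition = 2442 * 9 * 0.159 = 3494.502 kJ/kg
HHV = 43621 + 3494.502 = 47115.50 kJ/kg


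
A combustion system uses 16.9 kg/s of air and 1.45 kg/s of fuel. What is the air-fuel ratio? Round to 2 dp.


AFR = m_air / m_fuel
AFR = 16.9 / 1.45 = 11.66


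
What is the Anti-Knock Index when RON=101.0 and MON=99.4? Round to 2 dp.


AKI = (RON + MON) / 2
AKI = (101.0 + 99.4) / 2
AKI = 200.4 / 2 = 100.20


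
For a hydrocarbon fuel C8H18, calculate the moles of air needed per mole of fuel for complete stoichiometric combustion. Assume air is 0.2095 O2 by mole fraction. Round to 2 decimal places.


Balanced combustion: C8H18 + 12.5 O2 -> 8 CO2 + 9 H2O
O2 needed = C + H/4 = 8 + 18/4 = 12.50 moles
Air moles = O2 / 0.2095 = 12.50 / 0.2095 = 59.67 moles air


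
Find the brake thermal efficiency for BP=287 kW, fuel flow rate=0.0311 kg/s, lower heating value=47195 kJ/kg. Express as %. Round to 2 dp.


eta_BTE = (BP / (mf * LHV)) * 100
Denominator = 0.0311 * 47195 = 1467.7645 kW
eta_BTE = (287 / 1467.7645) * 100 = 19.55%


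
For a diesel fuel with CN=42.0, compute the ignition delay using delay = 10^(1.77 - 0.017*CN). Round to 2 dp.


delay = 10^(1.77 - 0.017*CN)
Exponent = 1.77 - 0.017*42.0 = 1.0560
delay = 10^1.0560 = 11.38 ms


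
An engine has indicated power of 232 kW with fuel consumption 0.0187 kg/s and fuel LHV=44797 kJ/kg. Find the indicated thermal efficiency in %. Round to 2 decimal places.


eta_ith = (IP / (mf * LHV)) * 100
Denominator = 0.0187 * 44797 = 837.7039 kW
eta_ith = (232 / 837.7039) * 100 = 27.69%


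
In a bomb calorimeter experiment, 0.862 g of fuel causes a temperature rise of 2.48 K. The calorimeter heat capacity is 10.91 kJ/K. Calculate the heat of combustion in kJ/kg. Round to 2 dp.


Hc = C_cal * delta_T / m_fuel
Q_released = 10.91 * 2.48 = 27.0568 kJ
m_fuel = 0.862 g = 0.862/1000 kg = 0.000862 kg
Hc = 27.0568 / 0.000862 = 31388.40 kJ/kg


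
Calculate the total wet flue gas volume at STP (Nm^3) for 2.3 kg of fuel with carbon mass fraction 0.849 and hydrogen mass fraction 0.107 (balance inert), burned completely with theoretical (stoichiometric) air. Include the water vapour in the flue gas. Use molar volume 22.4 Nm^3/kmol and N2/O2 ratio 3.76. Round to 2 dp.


Per kg fuel: CO2 = (C/12 kmol)*22.4 = (0.849/12)*22.4 = 1.58480 Nm^3
Per kg fuel: H2O = (H/2 kmol)*22.4 = (0.107/2)*22.4 = 1.19840 Nm^3
O2 needed per kg fuel = C/12 + H/4 = 0.849/12 + 0.107/4 = 0.09750000 kmol
Per kg fuel: N2 = O2*3.76*22.4 = 0.09750000*3.76*22.4 = 8.21184 Nm^3
Total per kg = 1.58480 + 1.19840 + 8.21184 = 10.99504 Nm^3
Total = 10.99504 * 2.3 = 25.29 Nm^3


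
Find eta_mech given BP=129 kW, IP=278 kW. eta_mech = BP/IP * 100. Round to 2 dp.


eta_mech = (BP / IP) * 100
Ratio = 129 / 278 = 0.4640
eta_mech = 0.4640 * 100 = 46.40%


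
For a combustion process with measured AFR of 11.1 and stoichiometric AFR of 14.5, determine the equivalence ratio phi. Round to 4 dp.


phi = AFR_stoich / AFR_actual
phi = 14.5 / 11.1 = 1.3063


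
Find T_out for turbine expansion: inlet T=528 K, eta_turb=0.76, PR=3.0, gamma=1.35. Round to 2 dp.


T_out = T_in * (1 - eta * (1 - PR^(-(gamma-1)/gamma)))
Exponent = -(1.35-1)/1.35 = -0.25925926
PR^exp = 3.0^(-0.25925926) = 0.75214556
Factor = 1 - 0.76*(1 - 0.75214556) = 0.81163063
T_out = 528 * 0.81163063 = 428.54 K


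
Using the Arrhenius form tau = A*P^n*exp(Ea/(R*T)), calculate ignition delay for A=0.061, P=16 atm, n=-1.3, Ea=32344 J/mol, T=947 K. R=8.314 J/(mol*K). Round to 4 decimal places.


tau = A * P^n * exp(Ea/(R*T))
P^n = 16^(-1.3) = 0.02720471
Ea/(R*T) = 32344/(8.314*947) = 4.108031
exp(Ea/(R*T)) = 60.826841
tau = 0.061 * 0.02720471 * 60.826841 = 0.1009 ms


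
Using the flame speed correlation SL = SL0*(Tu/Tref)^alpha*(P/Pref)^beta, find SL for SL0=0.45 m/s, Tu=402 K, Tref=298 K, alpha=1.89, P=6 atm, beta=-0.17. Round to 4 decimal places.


SL = SL0 * (Tu/Tref)^alpha * (P/Pref)^beta
T ratio = 402/298 = 1.34899329
(T ratio)^alpha = 1.34899329^1.89 = 1.760834
(P/Pref)^beta = 6^(-0.17) = 0.737419
SL = 0.45 * 1.760834 * 0.737419 = 0.5843 m/s


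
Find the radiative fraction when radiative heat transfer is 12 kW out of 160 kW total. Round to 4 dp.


f_rad = Q_rad / Q_total
f_rad = 12 / 160 = 0.0750


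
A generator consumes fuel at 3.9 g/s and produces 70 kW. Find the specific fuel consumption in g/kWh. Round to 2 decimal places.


SFC = (mf / BP) * 3600
Rate = 3.9 / 70 = 0.055714 g/(s*kW)
SFC = 0.055714 * 3600 = 200.57 g/kWh


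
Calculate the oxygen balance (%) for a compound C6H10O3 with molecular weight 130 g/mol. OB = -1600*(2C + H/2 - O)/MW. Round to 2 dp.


OB = -1600 * (2C + H/2 - O) / MW
Inner = 2*6 + 10/2 - 3 = 14.00
OB = -1600 * 14.00 / 130 = -172.31%


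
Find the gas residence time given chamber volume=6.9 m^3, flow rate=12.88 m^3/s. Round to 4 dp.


tau = V / Q_flow
tau = 6.9 / 12.88 = 0.5357 s


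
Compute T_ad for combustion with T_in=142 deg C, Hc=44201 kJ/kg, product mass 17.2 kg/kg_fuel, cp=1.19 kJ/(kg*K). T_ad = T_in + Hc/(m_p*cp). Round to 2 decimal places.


T_ad = T_in + Hc / (m_p * cp)
Denominator = 17.2 * 1.19 = 20.4680
Temperature rise = 44201 / 20.4680 = 2159.52 K
T_ad = 142 + 2159.52 = 2301.52 deg C
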